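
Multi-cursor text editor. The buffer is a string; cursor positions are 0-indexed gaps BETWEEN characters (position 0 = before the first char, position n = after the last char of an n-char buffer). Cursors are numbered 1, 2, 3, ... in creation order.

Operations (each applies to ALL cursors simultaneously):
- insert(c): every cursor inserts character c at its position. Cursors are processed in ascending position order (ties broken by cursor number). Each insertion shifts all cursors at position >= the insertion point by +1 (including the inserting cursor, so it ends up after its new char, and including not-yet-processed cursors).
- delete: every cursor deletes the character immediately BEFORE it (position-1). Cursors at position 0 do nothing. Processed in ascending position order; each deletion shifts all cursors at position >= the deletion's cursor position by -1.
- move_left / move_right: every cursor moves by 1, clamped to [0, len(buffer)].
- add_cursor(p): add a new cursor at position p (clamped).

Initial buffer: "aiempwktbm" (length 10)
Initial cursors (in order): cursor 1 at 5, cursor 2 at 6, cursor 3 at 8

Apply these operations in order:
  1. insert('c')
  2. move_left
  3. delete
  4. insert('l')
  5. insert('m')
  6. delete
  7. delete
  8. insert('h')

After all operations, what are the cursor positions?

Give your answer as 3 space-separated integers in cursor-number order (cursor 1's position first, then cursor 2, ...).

Answer: 5 7 10

Derivation:
After op 1 (insert('c')): buffer="aiempcwcktcbm" (len 13), cursors c1@6 c2@8 c3@11, authorship .....1.2..3..
After op 2 (move_left): buffer="aiempcwcktcbm" (len 13), cursors c1@5 c2@7 c3@10, authorship .....1.2..3..
After op 3 (delete): buffer="aiemcckcbm" (len 10), cursors c1@4 c2@5 c3@7, authorship ....12.3..
After op 4 (insert('l')): buffer="aiemlclcklcbm" (len 13), cursors c1@5 c2@7 c3@10, authorship ....1122.33..
After op 5 (insert('m')): buffer="aiemlmclmcklmcbm" (len 16), cursors c1@6 c2@9 c3@13, authorship ....111222.333..
After op 6 (delete): buffer="aiemlclcklcbm" (len 13), cursors c1@5 c2@7 c3@10, authorship ....1122.33..
After op 7 (delete): buffer="aiemcckcbm" (len 10), cursors c1@4 c2@5 c3@7, authorship ....12.3..
After op 8 (insert('h')): buffer="aiemhchckhcbm" (len 13), cursors c1@5 c2@7 c3@10, authorship ....1122.33..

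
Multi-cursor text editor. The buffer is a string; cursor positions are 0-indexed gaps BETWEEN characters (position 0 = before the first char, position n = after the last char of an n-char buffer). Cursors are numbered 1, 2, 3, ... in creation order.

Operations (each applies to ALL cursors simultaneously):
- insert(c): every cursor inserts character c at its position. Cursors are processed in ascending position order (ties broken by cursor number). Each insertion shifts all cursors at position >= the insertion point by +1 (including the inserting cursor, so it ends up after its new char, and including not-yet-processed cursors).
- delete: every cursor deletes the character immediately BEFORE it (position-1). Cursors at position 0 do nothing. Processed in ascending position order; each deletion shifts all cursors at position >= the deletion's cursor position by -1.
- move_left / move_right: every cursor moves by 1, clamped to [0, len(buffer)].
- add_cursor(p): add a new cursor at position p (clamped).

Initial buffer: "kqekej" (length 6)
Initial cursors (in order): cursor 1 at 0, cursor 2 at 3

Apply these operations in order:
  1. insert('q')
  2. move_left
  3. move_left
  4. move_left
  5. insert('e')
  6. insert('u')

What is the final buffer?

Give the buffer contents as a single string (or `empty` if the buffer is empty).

After op 1 (insert('q')): buffer="qkqeqkej" (len 8), cursors c1@1 c2@5, authorship 1...2...
After op 2 (move_left): buffer="qkqeqkej" (len 8), cursors c1@0 c2@4, authorship 1...2...
After op 3 (move_left): buffer="qkqeqkej" (len 8), cursors c1@0 c2@3, authorship 1...2...
After op 4 (move_left): buffer="qkqeqkej" (len 8), cursors c1@0 c2@2, authorship 1...2...
After op 5 (insert('e')): buffer="eqkeqeqkej" (len 10), cursors c1@1 c2@4, authorship 11.2..2...
After op 6 (insert('u')): buffer="euqkeuqeqkej" (len 12), cursors c1@2 c2@6, authorship 111.22..2...

Answer: euqkeuqeqkej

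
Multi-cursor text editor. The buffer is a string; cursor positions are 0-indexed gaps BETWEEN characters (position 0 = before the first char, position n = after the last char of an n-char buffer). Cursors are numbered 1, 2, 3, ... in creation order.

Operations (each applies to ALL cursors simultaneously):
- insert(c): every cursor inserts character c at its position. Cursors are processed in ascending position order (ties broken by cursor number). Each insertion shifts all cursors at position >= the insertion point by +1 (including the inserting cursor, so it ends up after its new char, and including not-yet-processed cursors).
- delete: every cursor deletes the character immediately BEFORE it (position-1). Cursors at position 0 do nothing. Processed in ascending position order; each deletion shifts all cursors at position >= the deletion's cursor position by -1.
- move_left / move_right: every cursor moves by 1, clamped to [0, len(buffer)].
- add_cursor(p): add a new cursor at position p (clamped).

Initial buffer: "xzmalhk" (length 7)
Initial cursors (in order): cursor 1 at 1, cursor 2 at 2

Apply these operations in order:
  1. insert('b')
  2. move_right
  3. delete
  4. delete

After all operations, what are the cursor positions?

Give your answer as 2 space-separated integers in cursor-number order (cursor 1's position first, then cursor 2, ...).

Answer: 1 1

Derivation:
After op 1 (insert('b')): buffer="xbzbmalhk" (len 9), cursors c1@2 c2@4, authorship .1.2.....
After op 2 (move_right): buffer="xbzbmalhk" (len 9), cursors c1@3 c2@5, authorship .1.2.....
After op 3 (delete): buffer="xbbalhk" (len 7), cursors c1@2 c2@3, authorship .12....
After op 4 (delete): buffer="xalhk" (len 5), cursors c1@1 c2@1, authorship .....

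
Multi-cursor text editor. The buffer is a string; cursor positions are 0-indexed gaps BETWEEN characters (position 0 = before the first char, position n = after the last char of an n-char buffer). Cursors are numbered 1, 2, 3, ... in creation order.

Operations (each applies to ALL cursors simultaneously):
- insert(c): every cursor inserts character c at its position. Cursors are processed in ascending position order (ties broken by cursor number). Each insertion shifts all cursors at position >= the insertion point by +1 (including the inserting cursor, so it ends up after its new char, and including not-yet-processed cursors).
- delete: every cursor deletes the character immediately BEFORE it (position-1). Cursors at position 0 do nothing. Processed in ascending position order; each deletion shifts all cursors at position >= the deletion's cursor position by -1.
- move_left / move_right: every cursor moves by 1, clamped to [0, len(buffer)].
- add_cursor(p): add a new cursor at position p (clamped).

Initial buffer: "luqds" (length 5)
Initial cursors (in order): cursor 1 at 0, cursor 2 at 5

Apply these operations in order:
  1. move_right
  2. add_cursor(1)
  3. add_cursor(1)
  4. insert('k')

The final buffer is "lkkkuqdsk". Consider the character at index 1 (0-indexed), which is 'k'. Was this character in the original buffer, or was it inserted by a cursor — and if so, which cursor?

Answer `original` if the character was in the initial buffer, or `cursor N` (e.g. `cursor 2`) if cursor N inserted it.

After op 1 (move_right): buffer="luqds" (len 5), cursors c1@1 c2@5, authorship .....
After op 2 (add_cursor(1)): buffer="luqds" (len 5), cursors c1@1 c3@1 c2@5, authorship .....
After op 3 (add_cursor(1)): buffer="luqds" (len 5), cursors c1@1 c3@1 c4@1 c2@5, authorship .....
After op 4 (insert('k')): buffer="lkkkuqdsk" (len 9), cursors c1@4 c3@4 c4@4 c2@9, authorship .134....2
Authorship (.=original, N=cursor N): . 1 3 4 . . . . 2
Index 1: author = 1

Answer: cursor 1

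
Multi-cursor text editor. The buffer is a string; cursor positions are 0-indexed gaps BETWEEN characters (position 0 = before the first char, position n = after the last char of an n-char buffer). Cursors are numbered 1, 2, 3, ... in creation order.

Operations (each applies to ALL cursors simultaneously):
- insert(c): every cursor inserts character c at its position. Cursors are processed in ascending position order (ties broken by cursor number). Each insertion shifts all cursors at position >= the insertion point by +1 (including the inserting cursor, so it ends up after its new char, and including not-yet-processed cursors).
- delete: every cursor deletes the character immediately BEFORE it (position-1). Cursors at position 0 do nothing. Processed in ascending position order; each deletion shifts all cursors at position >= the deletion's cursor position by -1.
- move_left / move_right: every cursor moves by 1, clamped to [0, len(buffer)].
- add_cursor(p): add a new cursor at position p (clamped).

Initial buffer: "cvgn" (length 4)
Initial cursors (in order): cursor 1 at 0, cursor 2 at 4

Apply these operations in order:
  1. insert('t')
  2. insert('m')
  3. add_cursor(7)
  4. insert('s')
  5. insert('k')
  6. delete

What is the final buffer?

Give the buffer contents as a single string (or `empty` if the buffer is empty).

After op 1 (insert('t')): buffer="tcvgnt" (len 6), cursors c1@1 c2@6, authorship 1....2
After op 2 (insert('m')): buffer="tmcvgntm" (len 8), cursors c1@2 c2@8, authorship 11....22
After op 3 (add_cursor(7)): buffer="tmcvgntm" (len 8), cursors c1@2 c3@7 c2@8, authorship 11....22
After op 4 (insert('s')): buffer="tmscvgntsms" (len 11), cursors c1@3 c3@9 c2@11, authorship 111....2322
After op 5 (insert('k')): buffer="tmskcvgntskmsk" (len 14), cursors c1@4 c3@11 c2@14, authorship 1111....233222
After op 6 (delete): buffer="tmscvgntsms" (len 11), cursors c1@3 c3@9 c2@11, authorship 111....2322

Answer: tmscvgntsms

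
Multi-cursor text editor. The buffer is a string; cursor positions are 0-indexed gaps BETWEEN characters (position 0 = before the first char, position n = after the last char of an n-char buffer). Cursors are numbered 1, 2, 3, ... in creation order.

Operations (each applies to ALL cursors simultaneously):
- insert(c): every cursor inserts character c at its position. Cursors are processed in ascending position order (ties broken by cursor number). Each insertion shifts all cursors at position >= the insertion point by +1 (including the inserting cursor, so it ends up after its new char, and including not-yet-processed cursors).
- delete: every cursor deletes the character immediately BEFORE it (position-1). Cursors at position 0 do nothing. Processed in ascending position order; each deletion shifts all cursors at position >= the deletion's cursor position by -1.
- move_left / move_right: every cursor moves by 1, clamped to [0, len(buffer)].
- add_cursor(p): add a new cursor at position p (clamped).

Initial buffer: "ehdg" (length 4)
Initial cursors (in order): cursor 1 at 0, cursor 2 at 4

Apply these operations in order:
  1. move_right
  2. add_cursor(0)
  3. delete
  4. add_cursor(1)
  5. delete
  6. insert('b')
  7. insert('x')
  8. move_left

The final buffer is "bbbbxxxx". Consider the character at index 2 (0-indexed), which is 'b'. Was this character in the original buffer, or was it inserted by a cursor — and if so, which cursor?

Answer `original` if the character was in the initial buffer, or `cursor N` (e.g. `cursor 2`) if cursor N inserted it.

Answer: cursor 3

Derivation:
After op 1 (move_right): buffer="ehdg" (len 4), cursors c1@1 c2@4, authorship ....
After op 2 (add_cursor(0)): buffer="ehdg" (len 4), cursors c3@0 c1@1 c2@4, authorship ....
After op 3 (delete): buffer="hd" (len 2), cursors c1@0 c3@0 c2@2, authorship ..
After op 4 (add_cursor(1)): buffer="hd" (len 2), cursors c1@0 c3@0 c4@1 c2@2, authorship ..
After op 5 (delete): buffer="" (len 0), cursors c1@0 c2@0 c3@0 c4@0, authorship 
After op 6 (insert('b')): buffer="bbbb" (len 4), cursors c1@4 c2@4 c3@4 c4@4, authorship 1234
After op 7 (insert('x')): buffer="bbbbxxxx" (len 8), cursors c1@8 c2@8 c3@8 c4@8, authorship 12341234
After op 8 (move_left): buffer="bbbbxxxx" (len 8), cursors c1@7 c2@7 c3@7 c4@7, authorship 12341234
Authorship (.=original, N=cursor N): 1 2 3 4 1 2 3 4
Index 2: author = 3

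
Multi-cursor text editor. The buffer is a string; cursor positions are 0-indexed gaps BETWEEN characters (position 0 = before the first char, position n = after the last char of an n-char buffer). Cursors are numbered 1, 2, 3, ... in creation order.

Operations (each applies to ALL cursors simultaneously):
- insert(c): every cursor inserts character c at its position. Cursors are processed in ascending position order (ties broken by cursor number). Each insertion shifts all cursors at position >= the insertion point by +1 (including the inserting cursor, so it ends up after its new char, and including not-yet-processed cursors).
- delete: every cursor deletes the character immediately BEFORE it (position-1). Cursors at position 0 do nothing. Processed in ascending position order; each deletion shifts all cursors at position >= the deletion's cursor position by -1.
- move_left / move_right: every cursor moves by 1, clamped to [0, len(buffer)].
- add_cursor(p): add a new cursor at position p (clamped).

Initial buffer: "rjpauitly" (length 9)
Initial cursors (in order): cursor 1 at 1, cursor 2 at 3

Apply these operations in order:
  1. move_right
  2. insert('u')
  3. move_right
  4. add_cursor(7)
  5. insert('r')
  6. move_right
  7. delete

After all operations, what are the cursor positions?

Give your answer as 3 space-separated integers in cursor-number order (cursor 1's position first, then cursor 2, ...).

After op 1 (move_right): buffer="rjpauitly" (len 9), cursors c1@2 c2@4, authorship .........
After op 2 (insert('u')): buffer="rjupauuitly" (len 11), cursors c1@3 c2@6, authorship ..1..2.....
After op 3 (move_right): buffer="rjupauuitly" (len 11), cursors c1@4 c2@7, authorship ..1..2.....
After op 4 (add_cursor(7)): buffer="rjupauuitly" (len 11), cursors c1@4 c2@7 c3@7, authorship ..1..2.....
After op 5 (insert('r')): buffer="rjuprauurritly" (len 14), cursors c1@5 c2@10 c3@10, authorship ..1.1.2.23....
After op 6 (move_right): buffer="rjuprauurritly" (len 14), cursors c1@6 c2@11 c3@11, authorship ..1.1.2.23....
After op 7 (delete): buffer="rjupruurtly" (len 11), cursors c1@5 c2@8 c3@8, authorship ..1.12.2...

Answer: 5 8 8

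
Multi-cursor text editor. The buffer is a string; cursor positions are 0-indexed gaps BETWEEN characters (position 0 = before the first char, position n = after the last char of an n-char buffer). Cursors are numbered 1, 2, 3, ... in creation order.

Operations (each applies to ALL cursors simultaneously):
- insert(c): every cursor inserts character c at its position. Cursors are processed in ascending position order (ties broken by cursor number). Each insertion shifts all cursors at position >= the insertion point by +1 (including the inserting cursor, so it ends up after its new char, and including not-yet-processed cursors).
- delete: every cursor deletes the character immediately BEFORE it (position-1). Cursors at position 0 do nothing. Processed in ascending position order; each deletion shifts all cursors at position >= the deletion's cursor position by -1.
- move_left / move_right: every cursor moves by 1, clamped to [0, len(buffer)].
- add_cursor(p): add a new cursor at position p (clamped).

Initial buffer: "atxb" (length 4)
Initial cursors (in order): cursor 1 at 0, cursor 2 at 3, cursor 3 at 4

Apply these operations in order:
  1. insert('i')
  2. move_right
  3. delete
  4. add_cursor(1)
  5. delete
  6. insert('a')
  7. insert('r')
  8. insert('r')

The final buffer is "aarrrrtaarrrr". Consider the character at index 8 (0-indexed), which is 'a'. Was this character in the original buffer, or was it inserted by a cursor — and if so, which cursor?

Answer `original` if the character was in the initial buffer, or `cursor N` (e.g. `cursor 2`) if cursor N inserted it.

After op 1 (insert('i')): buffer="iatxibi" (len 7), cursors c1@1 c2@5 c3@7, authorship 1...2.3
After op 2 (move_right): buffer="iatxibi" (len 7), cursors c1@2 c2@6 c3@7, authorship 1...2.3
After op 3 (delete): buffer="itxi" (len 4), cursors c1@1 c2@4 c3@4, authorship 1..2
After op 4 (add_cursor(1)): buffer="itxi" (len 4), cursors c1@1 c4@1 c2@4 c3@4, authorship 1..2
After op 5 (delete): buffer="t" (len 1), cursors c1@0 c4@0 c2@1 c3@1, authorship .
After op 6 (insert('a')): buffer="aataa" (len 5), cursors c1@2 c4@2 c2@5 c3@5, authorship 14.23
After op 7 (insert('r')): buffer="aarrtaarr" (len 9), cursors c1@4 c4@4 c2@9 c3@9, authorship 1414.2323
After op 8 (insert('r')): buffer="aarrrrtaarrrr" (len 13), cursors c1@6 c4@6 c2@13 c3@13, authorship 141414.232323
Authorship (.=original, N=cursor N): 1 4 1 4 1 4 . 2 3 2 3 2 3
Index 8: author = 3

Answer: cursor 3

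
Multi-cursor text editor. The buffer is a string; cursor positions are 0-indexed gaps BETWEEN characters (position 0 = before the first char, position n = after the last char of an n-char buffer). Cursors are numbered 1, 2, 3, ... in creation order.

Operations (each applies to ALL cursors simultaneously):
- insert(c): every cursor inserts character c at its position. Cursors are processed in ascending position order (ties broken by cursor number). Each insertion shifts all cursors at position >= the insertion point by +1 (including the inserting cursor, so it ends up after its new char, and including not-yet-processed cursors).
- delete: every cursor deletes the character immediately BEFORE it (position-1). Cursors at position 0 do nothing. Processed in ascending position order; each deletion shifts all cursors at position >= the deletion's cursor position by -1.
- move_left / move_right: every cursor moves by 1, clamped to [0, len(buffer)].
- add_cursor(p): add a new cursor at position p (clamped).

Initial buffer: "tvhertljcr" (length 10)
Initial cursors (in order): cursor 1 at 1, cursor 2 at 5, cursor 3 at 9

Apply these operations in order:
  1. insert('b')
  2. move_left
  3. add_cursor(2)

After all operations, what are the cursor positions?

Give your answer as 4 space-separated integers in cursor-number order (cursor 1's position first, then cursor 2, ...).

After op 1 (insert('b')): buffer="tbvherbtljcbr" (len 13), cursors c1@2 c2@7 c3@12, authorship .1....2....3.
After op 2 (move_left): buffer="tbvherbtljcbr" (len 13), cursors c1@1 c2@6 c3@11, authorship .1....2....3.
After op 3 (add_cursor(2)): buffer="tbvherbtljcbr" (len 13), cursors c1@1 c4@2 c2@6 c3@11, authorship .1....2....3.

Answer: 1 6 11 2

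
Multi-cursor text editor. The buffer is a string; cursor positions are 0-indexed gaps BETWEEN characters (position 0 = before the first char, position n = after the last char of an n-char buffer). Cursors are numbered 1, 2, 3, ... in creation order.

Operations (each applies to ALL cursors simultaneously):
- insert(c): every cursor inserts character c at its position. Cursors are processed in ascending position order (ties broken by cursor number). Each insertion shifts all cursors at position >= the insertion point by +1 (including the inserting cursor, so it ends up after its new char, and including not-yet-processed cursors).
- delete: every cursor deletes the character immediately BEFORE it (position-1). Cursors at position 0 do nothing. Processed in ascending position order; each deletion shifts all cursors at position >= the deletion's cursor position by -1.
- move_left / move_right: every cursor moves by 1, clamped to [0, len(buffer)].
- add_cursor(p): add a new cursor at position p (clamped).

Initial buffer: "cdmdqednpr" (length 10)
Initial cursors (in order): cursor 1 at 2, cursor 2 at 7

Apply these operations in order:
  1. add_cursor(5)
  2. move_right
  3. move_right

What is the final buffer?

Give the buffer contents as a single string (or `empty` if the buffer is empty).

After op 1 (add_cursor(5)): buffer="cdmdqednpr" (len 10), cursors c1@2 c3@5 c2@7, authorship ..........
After op 2 (move_right): buffer="cdmdqednpr" (len 10), cursors c1@3 c3@6 c2@8, authorship ..........
After op 3 (move_right): buffer="cdmdqednpr" (len 10), cursors c1@4 c3@7 c2@9, authorship ..........

Answer: cdmdqednpr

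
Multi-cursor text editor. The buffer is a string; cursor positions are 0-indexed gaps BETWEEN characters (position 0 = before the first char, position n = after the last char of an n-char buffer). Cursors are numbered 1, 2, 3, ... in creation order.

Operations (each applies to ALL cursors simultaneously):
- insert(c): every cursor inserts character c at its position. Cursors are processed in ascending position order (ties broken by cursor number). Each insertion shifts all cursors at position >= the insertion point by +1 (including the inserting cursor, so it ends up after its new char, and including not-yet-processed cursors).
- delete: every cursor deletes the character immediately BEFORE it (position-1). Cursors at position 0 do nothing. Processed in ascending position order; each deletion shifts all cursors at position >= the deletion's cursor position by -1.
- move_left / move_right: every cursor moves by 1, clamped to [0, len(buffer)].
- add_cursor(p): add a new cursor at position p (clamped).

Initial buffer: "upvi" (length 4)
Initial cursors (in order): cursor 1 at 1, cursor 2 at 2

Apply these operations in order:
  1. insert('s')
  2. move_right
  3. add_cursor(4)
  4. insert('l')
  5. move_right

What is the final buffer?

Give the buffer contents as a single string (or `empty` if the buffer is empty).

Answer: usplslvli

Derivation:
After op 1 (insert('s')): buffer="uspsvi" (len 6), cursors c1@2 c2@4, authorship .1.2..
After op 2 (move_right): buffer="uspsvi" (len 6), cursors c1@3 c2@5, authorship .1.2..
After op 3 (add_cursor(4)): buffer="uspsvi" (len 6), cursors c1@3 c3@4 c2@5, authorship .1.2..
After op 4 (insert('l')): buffer="usplslvli" (len 9), cursors c1@4 c3@6 c2@8, authorship .1.123.2.
After op 5 (move_right): buffer="usplslvli" (len 9), cursors c1@5 c3@7 c2@9, authorship .1.123.2.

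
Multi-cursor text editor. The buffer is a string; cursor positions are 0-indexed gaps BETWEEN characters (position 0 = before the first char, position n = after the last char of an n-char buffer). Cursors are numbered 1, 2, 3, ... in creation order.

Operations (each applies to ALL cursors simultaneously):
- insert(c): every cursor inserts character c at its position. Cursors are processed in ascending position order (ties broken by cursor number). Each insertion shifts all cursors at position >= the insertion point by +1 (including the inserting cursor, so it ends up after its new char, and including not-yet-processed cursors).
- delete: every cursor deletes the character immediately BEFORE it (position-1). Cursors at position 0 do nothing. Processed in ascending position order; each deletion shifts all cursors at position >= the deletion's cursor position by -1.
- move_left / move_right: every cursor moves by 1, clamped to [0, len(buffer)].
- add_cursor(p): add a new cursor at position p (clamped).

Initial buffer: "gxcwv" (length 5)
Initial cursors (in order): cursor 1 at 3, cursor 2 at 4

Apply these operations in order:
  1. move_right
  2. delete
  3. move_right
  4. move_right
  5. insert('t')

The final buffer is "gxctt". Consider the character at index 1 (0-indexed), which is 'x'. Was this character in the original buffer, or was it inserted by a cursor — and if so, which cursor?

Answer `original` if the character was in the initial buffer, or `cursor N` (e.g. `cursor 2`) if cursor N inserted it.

After op 1 (move_right): buffer="gxcwv" (len 5), cursors c1@4 c2@5, authorship .....
After op 2 (delete): buffer="gxc" (len 3), cursors c1@3 c2@3, authorship ...
After op 3 (move_right): buffer="gxc" (len 3), cursors c1@3 c2@3, authorship ...
After op 4 (move_right): buffer="gxc" (len 3), cursors c1@3 c2@3, authorship ...
After op 5 (insert('t')): buffer="gxctt" (len 5), cursors c1@5 c2@5, authorship ...12
Authorship (.=original, N=cursor N): . . . 1 2
Index 1: author = original

Answer: original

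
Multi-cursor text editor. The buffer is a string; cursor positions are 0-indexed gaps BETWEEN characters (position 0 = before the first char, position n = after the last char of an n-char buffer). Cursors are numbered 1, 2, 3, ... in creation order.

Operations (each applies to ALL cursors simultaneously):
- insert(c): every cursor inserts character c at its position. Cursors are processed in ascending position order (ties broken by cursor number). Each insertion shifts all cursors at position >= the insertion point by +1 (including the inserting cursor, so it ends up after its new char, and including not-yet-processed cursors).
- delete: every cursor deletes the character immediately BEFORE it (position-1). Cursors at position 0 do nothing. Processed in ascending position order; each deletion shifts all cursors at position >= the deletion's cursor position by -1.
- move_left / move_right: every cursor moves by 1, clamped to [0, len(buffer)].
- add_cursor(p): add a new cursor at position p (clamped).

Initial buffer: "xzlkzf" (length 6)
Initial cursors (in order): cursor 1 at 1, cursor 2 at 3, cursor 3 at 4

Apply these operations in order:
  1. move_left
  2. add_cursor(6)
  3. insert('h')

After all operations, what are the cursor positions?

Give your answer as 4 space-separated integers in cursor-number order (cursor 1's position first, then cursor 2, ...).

After op 1 (move_left): buffer="xzlkzf" (len 6), cursors c1@0 c2@2 c3@3, authorship ......
After op 2 (add_cursor(6)): buffer="xzlkzf" (len 6), cursors c1@0 c2@2 c3@3 c4@6, authorship ......
After op 3 (insert('h')): buffer="hxzhlhkzfh" (len 10), cursors c1@1 c2@4 c3@6 c4@10, authorship 1..2.3...4

Answer: 1 4 6 10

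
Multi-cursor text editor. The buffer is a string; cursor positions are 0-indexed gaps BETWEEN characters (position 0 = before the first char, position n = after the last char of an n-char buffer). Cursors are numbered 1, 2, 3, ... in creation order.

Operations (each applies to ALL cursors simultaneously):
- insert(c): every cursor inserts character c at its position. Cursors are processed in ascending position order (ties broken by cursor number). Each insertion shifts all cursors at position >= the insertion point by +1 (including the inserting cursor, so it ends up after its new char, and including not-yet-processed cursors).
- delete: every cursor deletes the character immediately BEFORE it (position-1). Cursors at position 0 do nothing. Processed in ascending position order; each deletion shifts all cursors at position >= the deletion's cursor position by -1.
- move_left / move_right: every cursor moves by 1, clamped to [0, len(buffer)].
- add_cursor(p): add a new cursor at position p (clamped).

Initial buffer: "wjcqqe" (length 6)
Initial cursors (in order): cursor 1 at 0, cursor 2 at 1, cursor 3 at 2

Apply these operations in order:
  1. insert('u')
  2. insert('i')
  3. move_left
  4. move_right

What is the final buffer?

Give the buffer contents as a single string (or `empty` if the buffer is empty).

Answer: uiwuijuicqqe

Derivation:
After op 1 (insert('u')): buffer="uwujucqqe" (len 9), cursors c1@1 c2@3 c3@5, authorship 1.2.3....
After op 2 (insert('i')): buffer="uiwuijuicqqe" (len 12), cursors c1@2 c2@5 c3@8, authorship 11.22.33....
After op 3 (move_left): buffer="uiwuijuicqqe" (len 12), cursors c1@1 c2@4 c3@7, authorship 11.22.33....
After op 4 (move_right): buffer="uiwuijuicqqe" (len 12), cursors c1@2 c2@5 c3@8, authorship 11.22.33....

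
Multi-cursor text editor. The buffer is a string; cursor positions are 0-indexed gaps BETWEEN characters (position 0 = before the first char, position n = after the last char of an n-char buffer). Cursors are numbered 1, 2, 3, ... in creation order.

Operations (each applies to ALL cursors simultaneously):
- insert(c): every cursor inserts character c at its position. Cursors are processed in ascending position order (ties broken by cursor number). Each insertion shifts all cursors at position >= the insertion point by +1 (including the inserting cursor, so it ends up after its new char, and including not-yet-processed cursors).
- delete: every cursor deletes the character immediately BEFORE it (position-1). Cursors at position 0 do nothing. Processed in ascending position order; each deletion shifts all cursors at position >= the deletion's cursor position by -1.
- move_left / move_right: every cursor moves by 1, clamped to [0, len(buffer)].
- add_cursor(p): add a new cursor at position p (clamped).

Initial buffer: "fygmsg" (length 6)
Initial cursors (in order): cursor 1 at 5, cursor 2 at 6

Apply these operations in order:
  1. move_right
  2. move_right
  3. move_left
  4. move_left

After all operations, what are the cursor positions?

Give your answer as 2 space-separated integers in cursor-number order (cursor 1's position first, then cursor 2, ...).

Answer: 4 4

Derivation:
After op 1 (move_right): buffer="fygmsg" (len 6), cursors c1@6 c2@6, authorship ......
After op 2 (move_right): buffer="fygmsg" (len 6), cursors c1@6 c2@6, authorship ......
After op 3 (move_left): buffer="fygmsg" (len 6), cursors c1@5 c2@5, authorship ......
After op 4 (move_left): buffer="fygmsg" (len 6), cursors c1@4 c2@4, authorship ......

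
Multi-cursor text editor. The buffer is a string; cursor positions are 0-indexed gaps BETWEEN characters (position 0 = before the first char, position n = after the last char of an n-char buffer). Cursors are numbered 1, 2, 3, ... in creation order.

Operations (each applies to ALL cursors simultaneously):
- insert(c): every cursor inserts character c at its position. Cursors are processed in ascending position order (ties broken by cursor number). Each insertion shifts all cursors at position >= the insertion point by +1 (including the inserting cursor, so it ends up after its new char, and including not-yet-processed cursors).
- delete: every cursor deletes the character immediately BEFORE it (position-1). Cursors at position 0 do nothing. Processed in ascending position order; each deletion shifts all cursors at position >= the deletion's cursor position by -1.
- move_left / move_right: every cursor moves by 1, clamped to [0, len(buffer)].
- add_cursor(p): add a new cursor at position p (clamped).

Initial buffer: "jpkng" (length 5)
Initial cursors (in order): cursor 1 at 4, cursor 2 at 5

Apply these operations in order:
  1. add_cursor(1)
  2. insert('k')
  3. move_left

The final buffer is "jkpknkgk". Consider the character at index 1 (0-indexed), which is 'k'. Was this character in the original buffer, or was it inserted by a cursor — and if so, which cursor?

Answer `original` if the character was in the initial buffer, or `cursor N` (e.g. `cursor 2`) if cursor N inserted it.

After op 1 (add_cursor(1)): buffer="jpkng" (len 5), cursors c3@1 c1@4 c2@5, authorship .....
After op 2 (insert('k')): buffer="jkpknkgk" (len 8), cursors c3@2 c1@6 c2@8, authorship .3...1.2
After op 3 (move_left): buffer="jkpknkgk" (len 8), cursors c3@1 c1@5 c2@7, authorship .3...1.2
Authorship (.=original, N=cursor N): . 3 . . . 1 . 2
Index 1: author = 3

Answer: cursor 3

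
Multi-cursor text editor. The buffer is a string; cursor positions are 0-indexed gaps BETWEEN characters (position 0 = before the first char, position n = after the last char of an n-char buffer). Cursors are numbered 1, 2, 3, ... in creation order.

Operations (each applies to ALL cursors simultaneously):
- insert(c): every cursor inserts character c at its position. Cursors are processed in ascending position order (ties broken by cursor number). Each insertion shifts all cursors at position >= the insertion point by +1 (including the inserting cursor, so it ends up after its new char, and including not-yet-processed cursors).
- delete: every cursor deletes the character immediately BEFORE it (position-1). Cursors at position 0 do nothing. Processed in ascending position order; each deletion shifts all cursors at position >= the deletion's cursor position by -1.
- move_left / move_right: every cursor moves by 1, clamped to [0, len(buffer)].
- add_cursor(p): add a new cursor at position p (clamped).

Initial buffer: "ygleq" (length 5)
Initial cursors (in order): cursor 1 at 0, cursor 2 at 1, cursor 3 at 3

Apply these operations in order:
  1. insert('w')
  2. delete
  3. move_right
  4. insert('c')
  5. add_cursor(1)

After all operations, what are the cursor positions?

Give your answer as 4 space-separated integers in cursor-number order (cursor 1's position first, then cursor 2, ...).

After op 1 (insert('w')): buffer="wywglweq" (len 8), cursors c1@1 c2@3 c3@6, authorship 1.2..3..
After op 2 (delete): buffer="ygleq" (len 5), cursors c1@0 c2@1 c3@3, authorship .....
After op 3 (move_right): buffer="ygleq" (len 5), cursors c1@1 c2@2 c3@4, authorship .....
After op 4 (insert('c')): buffer="ycgclecq" (len 8), cursors c1@2 c2@4 c3@7, authorship .1.2..3.
After op 5 (add_cursor(1)): buffer="ycgclecq" (len 8), cursors c4@1 c1@2 c2@4 c3@7, authorship .1.2..3.

Answer: 2 4 7 1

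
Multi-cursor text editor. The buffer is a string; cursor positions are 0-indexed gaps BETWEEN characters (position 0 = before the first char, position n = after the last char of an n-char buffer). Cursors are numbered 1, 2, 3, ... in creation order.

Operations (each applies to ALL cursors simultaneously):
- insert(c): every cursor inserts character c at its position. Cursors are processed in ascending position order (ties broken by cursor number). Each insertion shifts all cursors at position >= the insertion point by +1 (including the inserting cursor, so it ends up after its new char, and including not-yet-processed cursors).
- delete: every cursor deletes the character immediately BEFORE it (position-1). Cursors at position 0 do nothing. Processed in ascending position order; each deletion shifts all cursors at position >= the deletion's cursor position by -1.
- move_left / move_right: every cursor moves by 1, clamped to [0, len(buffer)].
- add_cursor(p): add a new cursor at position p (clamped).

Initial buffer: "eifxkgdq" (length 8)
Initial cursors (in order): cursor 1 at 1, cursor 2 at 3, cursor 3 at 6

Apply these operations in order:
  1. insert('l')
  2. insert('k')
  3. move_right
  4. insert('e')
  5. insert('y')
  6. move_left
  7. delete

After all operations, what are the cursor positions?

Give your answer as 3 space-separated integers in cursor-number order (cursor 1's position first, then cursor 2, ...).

Answer: 4 9 15

Derivation:
After op 1 (insert('l')): buffer="eliflxkgldq" (len 11), cursors c1@2 c2@5 c3@9, authorship .1..2...3..
After op 2 (insert('k')): buffer="elkiflkxkglkdq" (len 14), cursors c1@3 c2@7 c3@12, authorship .11..22...33..
After op 3 (move_right): buffer="elkiflkxkglkdq" (len 14), cursors c1@4 c2@8 c3@13, authorship .11..22...33..
After op 4 (insert('e')): buffer="elkieflkxekglkdeq" (len 17), cursors c1@5 c2@10 c3@16, authorship .11.1.22.2..33.3.
After op 5 (insert('y')): buffer="elkieyflkxeykglkdeyq" (len 20), cursors c1@6 c2@12 c3@19, authorship .11.11.22.22..33.33.
After op 6 (move_left): buffer="elkieyflkxeykglkdeyq" (len 20), cursors c1@5 c2@11 c3@18, authorship .11.11.22.22..33.33.
After op 7 (delete): buffer="elkiyflkxykglkdyq" (len 17), cursors c1@4 c2@9 c3@15, authorship .11.1.22.2..33.3.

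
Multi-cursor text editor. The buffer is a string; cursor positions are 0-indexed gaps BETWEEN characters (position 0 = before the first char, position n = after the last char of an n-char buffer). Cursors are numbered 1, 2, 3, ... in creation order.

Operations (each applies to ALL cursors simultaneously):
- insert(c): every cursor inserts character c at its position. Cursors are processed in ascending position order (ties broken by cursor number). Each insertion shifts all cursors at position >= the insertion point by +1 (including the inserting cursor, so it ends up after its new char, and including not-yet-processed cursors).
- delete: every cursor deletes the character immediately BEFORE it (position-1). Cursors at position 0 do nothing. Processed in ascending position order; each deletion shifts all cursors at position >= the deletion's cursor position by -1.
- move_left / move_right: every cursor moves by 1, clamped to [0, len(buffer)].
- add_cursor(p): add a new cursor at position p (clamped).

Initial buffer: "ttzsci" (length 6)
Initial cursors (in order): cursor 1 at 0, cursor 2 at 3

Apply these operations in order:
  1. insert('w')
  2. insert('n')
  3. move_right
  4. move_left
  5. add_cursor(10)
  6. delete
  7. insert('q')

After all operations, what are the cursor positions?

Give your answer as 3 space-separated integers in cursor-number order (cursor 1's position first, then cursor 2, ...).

Answer: 2 7 10

Derivation:
After op 1 (insert('w')): buffer="wttzwsci" (len 8), cursors c1@1 c2@5, authorship 1...2...
After op 2 (insert('n')): buffer="wnttzwnsci" (len 10), cursors c1@2 c2@7, authorship 11...22...
After op 3 (move_right): buffer="wnttzwnsci" (len 10), cursors c1@3 c2@8, authorship 11...22...
After op 4 (move_left): buffer="wnttzwnsci" (len 10), cursors c1@2 c2@7, authorship 11...22...
After op 5 (add_cursor(10)): buffer="wnttzwnsci" (len 10), cursors c1@2 c2@7 c3@10, authorship 11...22...
After op 6 (delete): buffer="wttzwsc" (len 7), cursors c1@1 c2@5 c3@7, authorship 1...2..
After op 7 (insert('q')): buffer="wqttzwqscq" (len 10), cursors c1@2 c2@7 c3@10, authorship 11...22..3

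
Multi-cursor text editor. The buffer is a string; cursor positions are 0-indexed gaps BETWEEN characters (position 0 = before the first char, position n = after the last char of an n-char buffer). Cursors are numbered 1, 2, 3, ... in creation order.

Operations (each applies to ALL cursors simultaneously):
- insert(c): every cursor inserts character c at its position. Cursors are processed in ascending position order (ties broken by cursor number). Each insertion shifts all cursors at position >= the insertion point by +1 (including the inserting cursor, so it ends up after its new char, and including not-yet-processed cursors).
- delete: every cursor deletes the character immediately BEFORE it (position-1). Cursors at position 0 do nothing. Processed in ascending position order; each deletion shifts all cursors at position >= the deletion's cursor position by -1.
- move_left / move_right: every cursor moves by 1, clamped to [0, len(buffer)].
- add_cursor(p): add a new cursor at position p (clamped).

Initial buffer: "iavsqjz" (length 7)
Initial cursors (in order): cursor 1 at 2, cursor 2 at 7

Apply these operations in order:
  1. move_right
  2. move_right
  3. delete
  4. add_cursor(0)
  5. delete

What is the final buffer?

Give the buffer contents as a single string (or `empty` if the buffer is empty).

Answer: iaq

Derivation:
After op 1 (move_right): buffer="iavsqjz" (len 7), cursors c1@3 c2@7, authorship .......
After op 2 (move_right): buffer="iavsqjz" (len 7), cursors c1@4 c2@7, authorship .......
After op 3 (delete): buffer="iavqj" (len 5), cursors c1@3 c2@5, authorship .....
After op 4 (add_cursor(0)): buffer="iavqj" (len 5), cursors c3@0 c1@3 c2@5, authorship .....
After op 5 (delete): buffer="iaq" (len 3), cursors c3@0 c1@2 c2@3, authorship ...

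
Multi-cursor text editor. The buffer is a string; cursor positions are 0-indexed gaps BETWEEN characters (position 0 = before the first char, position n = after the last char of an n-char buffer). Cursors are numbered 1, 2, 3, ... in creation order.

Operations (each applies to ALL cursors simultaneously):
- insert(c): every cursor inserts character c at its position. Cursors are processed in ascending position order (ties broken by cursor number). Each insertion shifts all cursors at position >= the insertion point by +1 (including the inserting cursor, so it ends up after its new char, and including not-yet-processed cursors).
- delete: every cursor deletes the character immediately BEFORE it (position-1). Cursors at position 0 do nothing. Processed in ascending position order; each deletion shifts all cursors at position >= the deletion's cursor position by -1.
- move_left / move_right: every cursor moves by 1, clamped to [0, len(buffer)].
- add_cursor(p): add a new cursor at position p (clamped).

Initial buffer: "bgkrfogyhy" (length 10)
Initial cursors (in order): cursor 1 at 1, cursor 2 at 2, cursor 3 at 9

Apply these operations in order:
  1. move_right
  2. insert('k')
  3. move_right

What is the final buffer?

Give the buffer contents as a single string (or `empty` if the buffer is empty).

Answer: bgkkkrfogyhyk

Derivation:
After op 1 (move_right): buffer="bgkrfogyhy" (len 10), cursors c1@2 c2@3 c3@10, authorship ..........
After op 2 (insert('k')): buffer="bgkkkrfogyhyk" (len 13), cursors c1@3 c2@5 c3@13, authorship ..1.2.......3
After op 3 (move_right): buffer="bgkkkrfogyhyk" (len 13), cursors c1@4 c2@6 c3@13, authorship ..1.2.......3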